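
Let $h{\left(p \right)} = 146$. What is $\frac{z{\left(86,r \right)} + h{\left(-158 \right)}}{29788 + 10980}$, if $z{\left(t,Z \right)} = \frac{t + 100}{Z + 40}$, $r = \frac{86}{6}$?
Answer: $\frac{6089}{1661296} \approx 0.0036652$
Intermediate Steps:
$r = \frac{43}{3}$ ($r = 86 \cdot \frac{1}{6} = \frac{43}{3} \approx 14.333$)
$z{\left(t,Z \right)} = \frac{100 + t}{40 + Z}$
$\frac{z{\left(86,r \right)} + h{\left(-158 \right)}}{29788 + 10980} = \frac{\frac{100 + 86}{40 + \frac{43}{3}} + 146}{29788 + 10980} = \frac{\frac{1}{\frac{163}{3}} \cdot 186 + 146}{40768} = \left(\frac{3}{163} \cdot 186 + 146\right) \frac{1}{40768} = \left(\frac{558}{163} + 146\right) \frac{1}{40768} = \frac{24356}{163} \cdot \frac{1}{40768} = \frac{6089}{1661296}$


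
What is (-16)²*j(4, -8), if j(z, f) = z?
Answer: 1024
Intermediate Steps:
(-16)²*j(4, -8) = (-16)²*4 = 256*4 = 1024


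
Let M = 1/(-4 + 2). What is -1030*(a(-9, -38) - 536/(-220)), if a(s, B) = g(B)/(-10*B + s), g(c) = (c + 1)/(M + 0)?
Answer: -11079504/4081 ≈ -2714.9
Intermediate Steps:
M = -½ (M = 1/(-2) = -½ ≈ -0.50000)
g(c) = -2 - 2*c (g(c) = (c + 1)/(-½ + 0) = (1 + c)/(-½) = (1 + c)*(-2) = -2 - 2*c)
a(s, B) = (-2 - 2*B)/(s - 10*B) (a(s, B) = (-2 - 2*B)/(-10*B + s) = (-2 - 2*B)/(s - 10*B))
-1030*(a(-9, -38) - 536/(-220)) = -1030*(2*(1 - 38)/(-1*(-9) + 10*(-38)) - 536/(-220)) = -1030*(2*(-37)/(9 - 380) - 536*(-1/220)) = -1030*(2*(-37)/(-371) + 134/55) = -1030*(2*(-1/371)*(-37) + 134/55) = -1030*(74/371 + 134/55) = -1030*53784/20405 = -11079504/4081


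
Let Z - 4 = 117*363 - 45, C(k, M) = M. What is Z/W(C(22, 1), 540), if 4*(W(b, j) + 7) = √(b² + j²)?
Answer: 4752160/290817 + 2885240*√1009/290817 ≈ 331.48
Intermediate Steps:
Z = 42430 (Z = 4 + (117*363 - 45) = 4 + (42471 - 45) = 4 + 42426 = 42430)
W(b, j) = -7 + √(b² + j²)/4
Z/W(C(22, 1), 540) = 42430/(-7 + √(1² + 540²)/4) = 42430/(-7 + √(1 + 291600)/4) = 42430/(-7 + √291601/4) = 42430/(-7 + (17*√1009)/4) = 42430/(-7 + 17*√1009/4)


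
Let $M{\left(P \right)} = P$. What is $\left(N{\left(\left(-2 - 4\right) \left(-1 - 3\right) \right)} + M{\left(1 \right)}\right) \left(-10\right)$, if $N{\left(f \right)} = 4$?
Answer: $-50$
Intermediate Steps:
$\left(N{\left(\left(-2 - 4\right) \left(-1 - 3\right) \right)} + M{\left(1 \right)}\right) \left(-10\right) = \left(4 + 1\right) \left(-10\right) = 5 \left(-10\right) = -50$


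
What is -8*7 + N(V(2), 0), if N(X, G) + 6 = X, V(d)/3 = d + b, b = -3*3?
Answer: -83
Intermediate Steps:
b = -9
V(d) = -27 + 3*d (V(d) = 3*(d - 9) = 3*(-9 + d) = -27 + 3*d)
N(X, G) = -6 + X
-8*7 + N(V(2), 0) = -8*7 + (-6 + (-27 + 3*2)) = -56 + (-6 + (-27 + 6)) = -56 + (-6 - 21) = -56 - 27 = -83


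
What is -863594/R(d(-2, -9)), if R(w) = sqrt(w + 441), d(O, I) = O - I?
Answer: -431797*sqrt(7)/28 ≈ -40801.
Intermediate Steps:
R(w) = sqrt(441 + w)
-863594/R(d(-2, -9)) = -863594/sqrt(441 + (-2 - 1*(-9))) = -863594/sqrt(441 + (-2 + 9)) = -863594/sqrt(441 + 7) = -863594*sqrt(7)/56 = -431797*sqrt(7)/28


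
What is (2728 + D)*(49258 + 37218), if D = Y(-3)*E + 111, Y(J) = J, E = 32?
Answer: 237203668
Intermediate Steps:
D = 15 (D = -3*32 + 111 = -96 + 111 = 15)
(2728 + D)*(49258 + 37218) = (2728 + 15)*(49258 + 37218) = 2743*86476 = 237203668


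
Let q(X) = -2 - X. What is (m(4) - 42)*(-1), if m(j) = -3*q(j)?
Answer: 24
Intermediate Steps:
m(j) = 6 + 3*j (m(j) = -3*(-2 - j) = 6 + 3*j)
(m(4) - 42)*(-1) = ((6 + 3*4) - 42)*(-1) = ((6 + 12) - 42)*(-1) = (18 - 42)*(-1) = -24*(-1) = 24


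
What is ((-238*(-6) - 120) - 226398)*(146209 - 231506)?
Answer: 19199501730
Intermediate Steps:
((-238*(-6) - 120) - 226398)*(146209 - 231506) = ((1428 - 120) - 226398)*(-85297) = (1308 - 226398)*(-85297) = -225090*(-85297) = 19199501730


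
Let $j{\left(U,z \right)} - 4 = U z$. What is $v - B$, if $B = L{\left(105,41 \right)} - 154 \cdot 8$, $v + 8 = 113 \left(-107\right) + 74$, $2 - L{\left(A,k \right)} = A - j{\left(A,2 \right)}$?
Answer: $-10904$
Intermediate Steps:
$j{\left(U,z \right)} = 4 + U z$
$L{\left(A,k \right)} = 6 + A$ ($L{\left(A,k \right)} = 2 - \left(A - \left(4 + A 2\right)\right) = 2 - \left(A - \left(4 + 2 A\right)\right) = 2 - \left(-4 - A\right) = 2 + \left(4 + A\right) = 6 + A$)
$v = -12025$ ($v = -8 + \left(113 \left(-107\right) + 74\right) = -8 + \left(-12091 + 74\right) = -8 - 12017 = -12025$)
$B = -1121$ ($B = \left(6 + 105\right) - 154 \cdot 8 = 111 - 1232 = -1121$)
$v - B = -12025 - -1121 = -12025 + 1121 = -10904$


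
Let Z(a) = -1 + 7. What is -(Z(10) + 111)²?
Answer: -13689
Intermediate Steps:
Z(a) = 6
-(Z(10) + 111)² = -(6 + 111)² = -1*117² = -1*13689 = -13689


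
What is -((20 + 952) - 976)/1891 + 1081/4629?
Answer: 2062687/8753439 ≈ 0.23564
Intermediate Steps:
-((20 + 952) - 976)/1891 + 1081/4629 = -(972 - 976)*(1/1891) + 1081*(1/4629) = -1*(-4)*(1/1891) + 1081/4629 = 4*(1/1891) + 1081/4629 = 4/1891 + 1081/4629 = 2062687/8753439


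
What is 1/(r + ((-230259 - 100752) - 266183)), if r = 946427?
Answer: 1/349233 ≈ 2.8634e-6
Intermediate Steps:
1/(r + ((-230259 - 100752) - 266183)) = 1/(946427 + ((-230259 - 100752) - 266183)) = 1/(946427 + (-331011 - 266183)) = 1/(946427 - 597194) = 1/349233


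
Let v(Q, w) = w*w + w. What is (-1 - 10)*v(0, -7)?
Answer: -462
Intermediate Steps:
v(Q, w) = w + w² (v(Q, w) = w² + w = w + w²)
(-1 - 10)*v(0, -7) = (-1 - 10)*(-7*(1 - 7)) = -(-77)*(-6) = -11*42 = -462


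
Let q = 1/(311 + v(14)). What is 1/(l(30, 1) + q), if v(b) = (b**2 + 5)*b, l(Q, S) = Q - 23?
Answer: 3125/21876 ≈ 0.14285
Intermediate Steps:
l(Q, S) = -23 + Q
v(b) = b*(5 + b**2) (v(b) = (5 + b**2)*b = b*(5 + b**2))
q = 1/3125 (q = 1/(311 + 14*(5 + 14**2)) = 1/(311 + 14*(5 + 196)) = 1/(311 + 14*201) = 1/(311 + 2814) = 1/3125 ≈ 0.00032000)
1/(l(30, 1) + q) = 1/((-23 + 30) + 1/3125) = 1/(7 + 1/3125) = 1/(21876/3125) = 3125/21876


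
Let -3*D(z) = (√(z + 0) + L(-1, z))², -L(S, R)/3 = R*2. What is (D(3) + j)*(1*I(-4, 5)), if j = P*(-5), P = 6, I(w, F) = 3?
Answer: -417 + 36*√3 ≈ -354.65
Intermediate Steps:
j = -30 (j = 6*(-5) = -30)
L(S, R) = -6*R (L(S, R) = -3*R*2 = -6*R)
D(z) = -(√z - 6*z)²/3 (D(z) = -(√(z + 0) - 6*z)²/3 = -(√z - 6*z)²/3)
(D(3) + j)*(1*I(-4, 5)) = (-(√3 - 6*3)²/3 - 30)*(1*3) = (-(√3 - 18)²/3 - 30)*3 = (-(-18 + √3)²/3 - 30)*3 = (-30 - (-18 + √3)²/3)*3 = -90 - (-18 + √3)²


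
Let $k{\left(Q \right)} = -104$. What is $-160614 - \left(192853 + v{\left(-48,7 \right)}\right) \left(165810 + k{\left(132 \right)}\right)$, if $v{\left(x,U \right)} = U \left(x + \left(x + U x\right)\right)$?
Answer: $-31455964888$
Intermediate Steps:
$v{\left(x,U \right)} = U \left(2 x + U x\right)$
$-160614 - \left(192853 + v{\left(-48,7 \right)}\right) \left(165810 + k{\left(132 \right)}\right) = -160614 - \left(192853 + 7 \left(-48\right) \left(2 + 7\right)\right) \left(165810 - 104\right) = -160614 - \left(192853 + 7 \left(-48\right) 9\right) 165706 = -160614 - \left(192853 - 3024\right) 165706 = -160614 - 189829 \cdot 165706 = -160614 - 31455804274 = -31455964888$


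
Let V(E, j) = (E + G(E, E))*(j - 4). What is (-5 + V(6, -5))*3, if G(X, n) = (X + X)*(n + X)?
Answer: -4065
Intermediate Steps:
G(X, n) = 2*X*(X + n) (G(X, n) = (2*X)*(X + n) = 2*X*(X + n))
V(E, j) = (-4 + j)*(E + 4*E²) (V(E, j) = (E + 2*E*(E + E))*(j - 4) = (E + 2*E*(2*E))*(-4 + j) = (E + 4*E²)*(-4 + j) = (-4 + j)*(E + 4*E²))
(-5 + V(6, -5))*3 = (-5 + 6*(-4 - 5 - 16*6 + 4*6*(-5)))*3 = (-5 + 6*(-4 - 5 - 96 - 120))*3 = (-5 + 6*(-225))*3 = (-5 - 1350)*3 = -1355*3 = -4065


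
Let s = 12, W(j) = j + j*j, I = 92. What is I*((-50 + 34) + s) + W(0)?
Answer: -368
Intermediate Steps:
W(j) = j + j²
I*((-50 + 34) + s) + W(0) = 92*((-50 + 34) + 12) + 0*(1 + 0) = 92*(-16 + 12) + 0*1 = 92*(-4) + 0 = -368 + 0 = -368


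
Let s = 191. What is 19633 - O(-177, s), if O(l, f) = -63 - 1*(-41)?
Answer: 19655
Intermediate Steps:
O(l, f) = -22 (O(l, f) = -63 + 41 = -22)
19633 - O(-177, s) = 19633 - 1*(-22) = 19633 + 22 = 19655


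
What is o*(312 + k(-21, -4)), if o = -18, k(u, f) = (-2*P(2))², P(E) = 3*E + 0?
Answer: -8208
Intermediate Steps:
P(E) = 3*E
k(u, f) = 144 (k(u, f) = (-6*2)² = (-2*6)² = (-12)² = 144)
o*(312 + k(-21, -4)) = -18*(312 + 144) = -18*456 = -8208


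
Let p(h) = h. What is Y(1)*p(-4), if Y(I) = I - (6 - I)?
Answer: 16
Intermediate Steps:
Y(I) = -6 + 2*I (Y(I) = I + (-6 + I) = -6 + 2*I)
Y(1)*p(-4) = (-6 + 2*1)*(-4) = (-6 + 2)*(-4) = -4*(-4) = 16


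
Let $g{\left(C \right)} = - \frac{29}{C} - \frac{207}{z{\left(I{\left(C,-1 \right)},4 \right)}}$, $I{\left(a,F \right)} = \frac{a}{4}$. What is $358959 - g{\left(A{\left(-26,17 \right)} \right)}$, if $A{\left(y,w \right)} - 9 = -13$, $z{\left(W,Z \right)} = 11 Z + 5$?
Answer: $\frac{70355371}{196} \approx 3.5896 \cdot 10^{5}$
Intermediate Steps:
$I{\left(a,F \right)} = \frac{a}{4}$ ($I{\left(a,F \right)} = a \frac{1}{4} = \frac{a}{4}$)
$z{\left(W,Z \right)} = 5 + 11 Z$
$A{\left(y,w \right)} = -4$ ($A{\left(y,w \right)} = 9 - 13 = -4$)
$g{\left(C \right)} = - \frac{207}{49} - \frac{29}{C}$ ($g{\left(C \right)} = - \frac{29}{C} - \frac{207}{5 + 11 \cdot 4} = - \frac{29}{C} - \frac{207}{5 + 44} = - \frac{29}{C} - \frac{207}{49} = - \frac{207}{49} - \frac{29}{C}$)
$358959 - g{\left(A{\left(-26,17 \right)} \right)} = 358959 - \left(- \frac{207}{49} - \frac{29}{-4}\right) = 358959 - \left(- \frac{207}{49} - - \frac{29}{4}\right) = 358959 - \left(- \frac{207}{49} + \frac{29}{4}\right) = 358959 - \frac{593}{196} = \frac{70355371}{196}$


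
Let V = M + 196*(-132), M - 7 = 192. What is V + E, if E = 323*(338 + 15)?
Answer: 88346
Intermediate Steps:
M = 199 (M = 7 + 192 = 199)
V = -25673 (V = 199 + 196*(-132) = 199 - 25872 = -25673)
E = 114019 (E = 323*353 = 114019)
V + E = -25673 + 114019 = 88346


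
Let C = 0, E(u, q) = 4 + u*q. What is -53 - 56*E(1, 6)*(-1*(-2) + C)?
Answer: -1173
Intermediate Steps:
E(u, q) = 4 + q*u
-53 - 56*E(1, 6)*(-1*(-2) + C) = -53 - 56*(4 + 6*1)*(-1*(-2) + 0) = -53 - 56*(4 + 6)*(2 + 0) = -53 - 560*2 = -53 - 56*20 = -53 - 1120 = -1173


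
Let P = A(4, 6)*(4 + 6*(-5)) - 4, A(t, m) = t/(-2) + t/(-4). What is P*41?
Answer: 3034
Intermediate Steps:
A(t, m) = -3*t/4 (A(t, m) = t*(-½) + t*(-¼) = -t/2 - t/4 = -3*t/4)
P = 74 (P = (-¾*4)*(4 + 6*(-5)) - 4 = -3*(4 - 30) - 4 = -3*(-26) - 4 = 78 - 4 = 74)
P*41 = 74*41 = 3034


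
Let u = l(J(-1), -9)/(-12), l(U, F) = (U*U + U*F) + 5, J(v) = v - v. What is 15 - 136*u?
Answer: 215/3 ≈ 71.667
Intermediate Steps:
J(v) = 0
l(U, F) = 5 + U**2 + F*U (l(U, F) = (U**2 + F*U) + 5 = 5 + U**2 + F*U)
u = -5/12 (u = (5 + 0**2 - 9*0)/(-12) = (5 + 0 + 0)*(-1/12) = 5*(-1/12) = -5/12 ≈ -0.41667)
15 - 136*u = 15 - 136*(-5/12) = 15 + 170/3 = 215/3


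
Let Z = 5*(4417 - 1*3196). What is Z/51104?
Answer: 6105/51104 ≈ 0.11946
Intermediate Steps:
Z = 6105 (Z = 5*(4417 - 3196) = 5*1221 = 6105)
Z/51104 = 6105/51104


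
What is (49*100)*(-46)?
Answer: -225400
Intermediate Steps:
(49*100)*(-46) = 4900*(-46) = -225400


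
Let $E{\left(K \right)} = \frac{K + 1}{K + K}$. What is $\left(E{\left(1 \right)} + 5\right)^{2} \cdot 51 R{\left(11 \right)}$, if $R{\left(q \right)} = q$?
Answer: $20196$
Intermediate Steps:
$E{\left(K \right)} = \frac{1 + K}{2 K}$
$\left(E{\left(1 \right)} + 5\right)^{2} \cdot 51 R{\left(11 \right)} = \left(\frac{1 + 1}{2 \cdot 1} + 5\right)^{2} \cdot 51 \cdot 11 = \left(\frac{1}{2} \cdot 1 \cdot 2 + 5\right)^{2} \cdot 51 \cdot 11 = \left(1 + 5\right)^{2} \cdot 51 \cdot 11 = 6^{2} \cdot 51 \cdot 11 = 36 \cdot 51 \cdot 11 = 1836 \cdot 11 = 20196$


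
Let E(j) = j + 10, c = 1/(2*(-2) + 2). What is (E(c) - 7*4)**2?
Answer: 1369/4 ≈ 342.25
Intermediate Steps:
c = -1/2 (c = 1/(-4 + 2) = 1/(-2) = -1/2 ≈ -0.50000)
E(j) = 10 + j
(E(c) - 7*4)**2 = ((10 - 1/2) - 7*4)**2 = (19/2 - 28)**2 = (-37/2)**2 = 1369/4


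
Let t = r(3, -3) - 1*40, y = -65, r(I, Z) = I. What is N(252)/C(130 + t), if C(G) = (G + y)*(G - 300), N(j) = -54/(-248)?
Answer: -3/79856 ≈ -3.7568e-5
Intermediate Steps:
N(j) = 27/124 (N(j) = -54*(-1/248) = 27/124)
t = -37 (t = 3 - 1*40 = 3 - 40 = -37)
C(G) = (-300 + G)*(-65 + G) (C(G) = (G - 65)*(G - 300) = (-65 + G)*(-300 + G) = (-300 + G)*(-65 + G))
N(252)/C(130 + t) = 27/(124*(19500 + (130 - 37)² - 365*(130 - 37))) = 27/(124*(19500 + 93² - 365*93)) = 27/(124*(19500 + 8649 - 33945)) = (27/124)/(-5796) = (27/124)*(-1/5796) = -3/79856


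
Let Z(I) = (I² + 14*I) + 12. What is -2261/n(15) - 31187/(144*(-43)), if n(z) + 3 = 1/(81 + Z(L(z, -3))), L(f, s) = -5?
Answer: 676465117/885456 ≈ 763.97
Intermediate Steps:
Z(I) = 12 + I² + 14*I
n(z) = -143/48 (n(z) = -3 + 1/(81 + (12 + (-5)² + 14*(-5))) = -3 + 1/(81 + (12 + 25 - 70)) = -3 + 1/(81 - 33) = -3 + 1/48 = -143/48)
-2261/n(15) - 31187/(144*(-43)) = -2261/(-143/48) - 31187/(144*(-43)) = -2261*(-48/143) - 31187/(-6192) = 108528/143 - 31187*(-1/6192) = 108528/143 + 31187/6192 = 676465117/885456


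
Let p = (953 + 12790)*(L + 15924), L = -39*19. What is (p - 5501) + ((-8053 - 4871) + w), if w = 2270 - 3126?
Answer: 208640688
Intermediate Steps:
L = -741
p = 208659969 (p = (953 + 12790)*(-741 + 15924) = 13743*15183 = 208659969)
w = -856
(p - 5501) + ((-8053 - 4871) + w) = (208659969 - 5501) + ((-8053 - 4871) - 856) = 208654468 + (-12924 - 856) = 208654468 - 13780 = 208640688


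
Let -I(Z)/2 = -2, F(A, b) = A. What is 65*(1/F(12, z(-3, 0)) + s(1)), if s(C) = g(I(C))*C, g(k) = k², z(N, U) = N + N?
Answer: 12545/12 ≈ 1045.4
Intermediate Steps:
z(N, U) = 2*N
I(Z) = 4 (I(Z) = -2*(-2) = 4)
s(C) = 16*C (s(C) = 4²*C = 16*C)
65*(1/F(12, z(-3, 0)) + s(1)) = 65*(1/12 + 16*1) = 65*(1/12 + 16) = 65*(193/12) = 12545/12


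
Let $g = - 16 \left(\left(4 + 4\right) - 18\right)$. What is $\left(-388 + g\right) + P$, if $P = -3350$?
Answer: $-3578$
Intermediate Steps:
$g = 160$ ($g = - 16 \left(8 - 18\right) = \left(-16\right) \left(-10\right) = 160$)
$\left(-388 + g\right) + P = \left(-388 + 160\right) - 3350 = -228 - 3350 = -3578$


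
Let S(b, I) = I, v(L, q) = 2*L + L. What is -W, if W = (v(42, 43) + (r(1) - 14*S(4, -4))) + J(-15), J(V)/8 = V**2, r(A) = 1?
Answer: -1983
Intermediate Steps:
v(L, q) = 3*L
J(V) = 8*V**2
W = 1983 (W = (3*42 + (1 - 14*(-4))) + 8*(-15)**2 = (126 + (1 + 56)) + 8*225 = (126 + 57) + 1800 = 183 + 1800 = 1983)
-W = -1*1983 = -1983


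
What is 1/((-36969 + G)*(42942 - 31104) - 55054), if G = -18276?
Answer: -1/654045364 ≈ -1.5289e-9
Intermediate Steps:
1/((-36969 + G)*(42942 - 31104) - 55054) = 1/((-36969 - 18276)*(42942 - 31104) - 55054) = 1/(-55245*11838 - 55054) = 1/(-653990310 - 55054) = 1/(-654045364) = -1/654045364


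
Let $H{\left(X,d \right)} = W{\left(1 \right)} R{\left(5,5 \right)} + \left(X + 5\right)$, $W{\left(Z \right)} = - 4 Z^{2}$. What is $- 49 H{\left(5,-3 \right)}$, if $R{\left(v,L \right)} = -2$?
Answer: $-882$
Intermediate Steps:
$H{\left(X,d \right)} = 13 + X$ ($H{\left(X,d \right)} = - 4 \cdot 1^{2} \left(-2\right) + \left(X + 5\right) = \left(-4\right) 1 \left(-2\right) + \left(5 + X\right) = \left(-4\right) \left(-2\right) + \left(5 + X\right) = 8 + \left(5 + X\right) = 13 + X$)
$- 49 H{\left(5,-3 \right)} = - 49 \left(13 + 5\right) = \left(-49\right) 18 = -882$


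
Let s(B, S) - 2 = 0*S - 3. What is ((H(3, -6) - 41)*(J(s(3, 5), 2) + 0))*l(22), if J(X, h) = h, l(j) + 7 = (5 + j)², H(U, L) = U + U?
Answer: -50540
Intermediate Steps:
H(U, L) = 2*U
s(B, S) = -1 (s(B, S) = 2 + (0*S - 3) = 2 + (0 - 3) = 2 - 3 = -1)
l(j) = -7 + (5 + j)²
((H(3, -6) - 41)*(J(s(3, 5), 2) + 0))*l(22) = ((2*3 - 41)*(2 + 0))*(-7 + (5 + 22)²) = ((6 - 41)*2)*(-7 + 27²) = (-35*2)*(-7 + 729) = -70*722 = -50540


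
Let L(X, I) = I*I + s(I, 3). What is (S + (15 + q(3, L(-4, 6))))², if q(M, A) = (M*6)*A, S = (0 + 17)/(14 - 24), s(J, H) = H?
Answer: 51165409/100 ≈ 5.1165e+5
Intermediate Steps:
L(X, I) = 3 + I² (L(X, I) = I*I + 3 = I² + 3 = 3 + I²)
S = -17/10 (S = 17/(-10) = 17*(-⅒) = -17/10 ≈ -1.7000)
q(M, A) = 6*A*M (q(M, A) = (6*M)*A = 6*A*M)
(S + (15 + q(3, L(-4, 6))))² = (-17/10 + (15 + 6*(3 + 6²)*3))² = (-17/10 + (15 + 6*(3 + 36)*3))² = (-17/10 + (15 + 6*39*3))² = (-17/10 + (15 + 702))² = (-17/10 + 717)² = (7153/10)² = 51165409/100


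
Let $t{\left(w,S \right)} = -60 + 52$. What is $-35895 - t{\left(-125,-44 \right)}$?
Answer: $-35887$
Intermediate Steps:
$t{\left(w,S \right)} = -8$
$-35895 - t{\left(-125,-44 \right)} = -35895 - -8 = -35895 + 8 = -35887$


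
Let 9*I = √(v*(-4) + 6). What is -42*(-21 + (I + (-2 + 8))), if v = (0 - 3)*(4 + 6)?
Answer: 630 - 14*√14 ≈ 577.62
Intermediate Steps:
v = -30 (v = -3*10 = -30)
I = √14/3 (I = √(-30*(-4) + 6)/9 = √(120 + 6)/9 = √126/9 = (3*√14)/9 = √14/3 ≈ 1.2472)
-42*(-21 + (I + (-2 + 8))) = -42*(-21 + (√14/3 + (-2 + 8))) = -42*(-21 + (√14/3 + 6)) = -42*(-21 + (6 + √14/3)) = -42*(-15 + √14/3) = 630 - 14*√14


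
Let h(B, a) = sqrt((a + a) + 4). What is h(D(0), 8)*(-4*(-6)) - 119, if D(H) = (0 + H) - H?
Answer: -119 + 48*sqrt(5) ≈ -11.669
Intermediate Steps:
D(H) = 0 (D(H) = H - H = 0)
h(B, a) = sqrt(4 + 2*a) (h(B, a) = sqrt(2*a + 4) = sqrt(4 + 2*a))
h(D(0), 8)*(-4*(-6)) - 119 = sqrt(4 + 2*8)*(-4*(-6)) - 119 = sqrt(4 + 16)*24 - 119 = sqrt(20)*24 - 119 = (2*sqrt(5))*24 - 119 = 48*sqrt(5) - 119 = -119 + 48*sqrt(5)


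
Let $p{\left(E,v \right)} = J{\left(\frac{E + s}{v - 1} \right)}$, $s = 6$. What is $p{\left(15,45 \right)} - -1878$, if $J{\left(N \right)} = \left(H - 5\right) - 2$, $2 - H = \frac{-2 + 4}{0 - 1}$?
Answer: $1875$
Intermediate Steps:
$H = 4$ ($H = 2 - \frac{-2 + 4}{0 - 1} = 2 - \frac{2}{-1} = 2 - 2 \left(-1\right) = 2 - -2 = 2 + 2 = 4$)
$J{\left(N \right)} = -3$ ($J{\left(N \right)} = \left(4 - 5\right) - 2 = -1 - 2 = -3$)
$p{\left(E,v \right)} = -3$
$p{\left(15,45 \right)} - -1878 = -3 - -1878 = -3 + 1878 = 1875$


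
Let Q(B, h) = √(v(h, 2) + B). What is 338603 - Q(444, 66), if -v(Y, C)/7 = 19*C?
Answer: 338603 - √178 ≈ 3.3859e+5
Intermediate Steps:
v(Y, C) = -133*C
Q(B, h) = √(-266 + B) (Q(B, h) = √(-133*2 + B) = √(-266 + B))
338603 - Q(444, 66) = 338603 - √(-266 + 444) = 338603 - √178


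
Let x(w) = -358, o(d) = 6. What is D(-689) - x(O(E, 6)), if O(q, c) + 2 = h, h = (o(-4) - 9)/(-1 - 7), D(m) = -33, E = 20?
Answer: 325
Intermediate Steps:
h = 3/8 (h = (6 - 9)/(-1 - 7) = -3/(-8) = -3*(-⅛) = 3/8 ≈ 0.37500)
O(q, c) = -13/8 (O(q, c) = -2 + 3/8 = -13/8)
D(-689) - x(O(E, 6)) = -33 - 1*(-358) = -33 + 358 = 325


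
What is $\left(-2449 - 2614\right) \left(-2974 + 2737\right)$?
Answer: $1199931$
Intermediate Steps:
$\left(-2449 - 2614\right) \left(-2974 + 2737\right) = \left(-5063\right) \left(-237\right) = 1199931$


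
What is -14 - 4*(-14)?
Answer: 42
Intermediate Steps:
-14 - 4*(-14) = -14 + 56 = 42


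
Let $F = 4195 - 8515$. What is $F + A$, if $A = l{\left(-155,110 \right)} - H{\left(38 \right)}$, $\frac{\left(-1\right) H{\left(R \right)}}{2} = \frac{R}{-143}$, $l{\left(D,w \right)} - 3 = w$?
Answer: $- \frac{601677}{143} \approx -4207.5$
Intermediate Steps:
$l{\left(D,w \right)} = 3 + w$
$F = -4320$ ($F = 4195 - 8515 = -4320$)
$H{\left(R \right)} = \frac{2 R}{143}$ ($H{\left(R \right)} = - 2 \frac{R}{-143} = - 2 R \left(- \frac{1}{143}\right) = - 2 \left(- \frac{R}{143}\right) = \frac{2 R}{143}$)
$A = \frac{16083}{143}$ ($A = \left(3 + 110\right) - \frac{2}{143} \cdot 38 = 113 - \frac{76}{143} = \frac{16083}{143} \approx 112.47$)
$F + A = -4320 + \frac{16083}{143} = - \frac{601677}{143}$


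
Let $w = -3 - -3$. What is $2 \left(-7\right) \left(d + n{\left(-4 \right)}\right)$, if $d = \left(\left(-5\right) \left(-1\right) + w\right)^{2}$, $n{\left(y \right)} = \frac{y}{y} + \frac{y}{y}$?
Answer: $-378$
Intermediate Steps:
$w = 0$ ($w = -3 + 3 = 0$)
$n{\left(y \right)} = 2$ ($n{\left(y \right)} = 1 + 1 = 2$)
$d = 25$ ($d = \left(\left(-5\right) \left(-1\right) + 0\right)^{2} = \left(5 + 0\right)^{2} = 5^{2} = 25$)
$2 \left(-7\right) \left(d + n{\left(-4 \right)}\right) = 2 \left(-7\right) \left(25 + 2\right) = \left(-14\right) 27 = -378$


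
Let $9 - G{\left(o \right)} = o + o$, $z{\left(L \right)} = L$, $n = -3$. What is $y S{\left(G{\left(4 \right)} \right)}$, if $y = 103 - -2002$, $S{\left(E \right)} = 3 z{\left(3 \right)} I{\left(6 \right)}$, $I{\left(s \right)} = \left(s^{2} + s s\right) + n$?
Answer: $1307205$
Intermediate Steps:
$I{\left(s \right)} = -3 + 2 s^{2}$ ($I{\left(s \right)} = \left(s^{2} + s s\right) - 3 = \left(s^{2} + s^{2}\right) - 3 = 2 s^{2} - 3 = -3 + 2 s^{2}$)
$G{\left(o \right)} = 9 - 2 o$ ($G{\left(o \right)} = 9 - \left(o + o\right) = 9 - 2 o$)
$S{\left(E \right)} = 621$ ($S{\left(E \right)} = 3 \cdot 3 \left(-3 + 2 \cdot 6^{2}\right) = 9 \left(-3 + 2 \cdot 36\right) = 9 \left(-3 + 72\right) = 9 \cdot 69 = 621$)
$y = 2105$ ($y = 103 + 2002 = 2105$)
$y S{\left(G{\left(4 \right)} \right)} = 2105 \cdot 621 = 1307205$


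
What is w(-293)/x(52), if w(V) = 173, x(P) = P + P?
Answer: 173/104 ≈ 1.6635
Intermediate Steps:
x(P) = 2*P
w(-293)/x(52) = 173/((2*52)) = 173/104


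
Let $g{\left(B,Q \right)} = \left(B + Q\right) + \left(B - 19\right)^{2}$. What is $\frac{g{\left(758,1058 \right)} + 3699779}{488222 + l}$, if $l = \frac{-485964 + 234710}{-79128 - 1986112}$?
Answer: $\frac{4386276495920}{504147927267} \approx 8.7004$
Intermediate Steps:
$l = \frac{125627}{1032620}$ ($l = - \frac{251254}{-2065240} = \left(-251254\right) \left(- \frac{1}{2065240}\right) = \frac{125627}{1032620} \approx 0.12166$)
$g{\left(B,Q \right)} = B + Q + \left(-19 + B\right)^{2}$ ($g{\left(B,Q \right)} = \left(B + Q\right) + \left(-19 + B\right)^{2} = B + Q + \left(-19 + B\right)^{2}$)
$\frac{g{\left(758,1058 \right)} + 3699779}{488222 + l} = \frac{\left(758 + 1058 + \left(-19 + 758\right)^{2}\right) + 3699779}{488222 + \frac{125627}{1032620}} = \frac{\left(758 + 1058 + 739^{2}\right) + 3699779}{\frac{504147927267}{1032620}} = \left(\left(758 + 1058 + 546121\right) + 3699779\right) \frac{1032620}{504147927267} = \left(547937 + 3699779\right) \frac{1032620}{504147927267} = 4247716 \cdot \frac{1032620}{504147927267} = \frac{4386276495920}{504147927267}$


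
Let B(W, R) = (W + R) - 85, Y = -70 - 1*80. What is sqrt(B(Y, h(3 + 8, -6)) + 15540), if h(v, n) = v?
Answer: 2*sqrt(3829) ≈ 123.76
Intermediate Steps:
Y = -150 (Y = -70 - 80 = -150)
B(W, R) = -85 + R + W (B(W, R) = (R + W) - 85 = -85 + R + W)
sqrt(B(Y, h(3 + 8, -6)) + 15540) = sqrt((-85 + (3 + 8) - 150) + 15540) = sqrt((-85 + 11 - 150) + 15540) = sqrt(-224 + 15540) = sqrt(15316) = 2*sqrt(3829)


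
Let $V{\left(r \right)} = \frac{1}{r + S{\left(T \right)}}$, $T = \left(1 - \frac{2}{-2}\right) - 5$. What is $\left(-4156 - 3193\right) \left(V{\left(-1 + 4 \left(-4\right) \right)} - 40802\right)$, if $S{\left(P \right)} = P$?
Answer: $\frac{5997085309}{20} \approx 2.9985 \cdot 10^{8}$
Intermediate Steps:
$T = -3$ ($T = \left(1 - -1\right) - 5 = \left(1 + 1\right) - 5 = 2 - 5 = -3$)
$V{\left(r \right)} = \frac{1}{-3 + r}$ ($V{\left(r \right)} = \frac{1}{r - 3} = \frac{1}{-3 + r}$)
$\left(-4156 - 3193\right) \left(V{\left(-1 + 4 \left(-4\right) \right)} - 40802\right) = \left(-4156 - 3193\right) \left(\frac{1}{-3 + \left(-1 + 4 \left(-4\right)\right)} - 40802\right) = - 7349 \left(\frac{1}{-3 - 17} - 40802\right) = - 7349 \left(\frac{1}{-20} - 40802\right) = - 7349 \left(- \frac{1}{20} - 40802\right) = \left(-7349\right) \left(- \frac{816041}{20}\right) = \frac{5997085309}{20}$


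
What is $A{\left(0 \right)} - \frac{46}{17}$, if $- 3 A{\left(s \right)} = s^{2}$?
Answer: $- \frac{46}{17} \approx -2.7059$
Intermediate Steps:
$A{\left(s \right)} = - \frac{s^{2}}{3}$
$A{\left(0 \right)} - \frac{46}{17} = - \frac{0^{2}}{3} - \frac{46}{17} = \left(- \frac{1}{3}\right) 0 - \frac{46}{17} = 0 - \frac{46}{17} = - \frac{46}{17}$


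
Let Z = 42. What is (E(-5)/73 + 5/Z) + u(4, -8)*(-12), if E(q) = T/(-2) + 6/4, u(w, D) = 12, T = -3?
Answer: -441013/3066 ≈ -143.84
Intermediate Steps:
E(q) = 3 (E(q) = -3/(-2) + 6/4 = -3*(-½) + 6*(¼) = 3/2 + 3/2 = 3)
(E(-5)/73 + 5/Z) + u(4, -8)*(-12) = (3/73 + 5/42) + 12*(-12) = (3*(1/73) + 5*(1/42)) - 144 = (3/73 + 5/42) - 144 = 491/3066 - 144 = -441013/3066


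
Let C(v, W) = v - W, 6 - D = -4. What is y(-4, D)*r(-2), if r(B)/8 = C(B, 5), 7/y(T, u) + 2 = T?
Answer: 196/3 ≈ 65.333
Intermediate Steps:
D = 10 (D = 6 - 1*(-4) = 6 + 4 = 10)
y(T, u) = 7/(-2 + T)
r(B) = -40 + 8*B (r(B) = 8*(B - 1*5) = 8*(B - 5) = 8*(-5 + B) = -40 + 8*B)
y(-4, D)*r(-2) = (7/(-2 - 4))*(-40 + 8*(-2)) = (7/(-6))*(-40 - 16) = (7*(-⅙))*(-56) = -7/6*(-56) = 196/3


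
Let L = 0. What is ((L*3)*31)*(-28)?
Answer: 0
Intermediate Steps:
((L*3)*31)*(-28) = ((0*3)*31)*(-28) = (0*31)*(-28) = 0*(-28) = 0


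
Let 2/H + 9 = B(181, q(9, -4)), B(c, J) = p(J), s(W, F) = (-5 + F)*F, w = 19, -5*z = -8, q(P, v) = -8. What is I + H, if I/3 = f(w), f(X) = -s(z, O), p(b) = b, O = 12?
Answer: -4286/17 ≈ -252.12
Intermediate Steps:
z = 8/5 (z = -1/5*(-8) = 8/5 ≈ 1.6000)
s(W, F) = F*(-5 + F)
f(X) = -84 (f(X) = -12*(-5 + 12) = -12*7 = -1*84 = -84)
B(c, J) = J
H = -2/17 (H = 2/(-9 - 8) = 2/(-17) = 2*(-1/17) = -2/17 ≈ -0.11765)
I = -252 (I = 3*(-84) = -252)
I + H = -252 - 2/17 = -4286/17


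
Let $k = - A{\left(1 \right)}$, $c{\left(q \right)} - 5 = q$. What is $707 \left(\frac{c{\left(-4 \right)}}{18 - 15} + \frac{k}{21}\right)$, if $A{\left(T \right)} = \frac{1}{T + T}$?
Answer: $\frac{1313}{6} \approx 218.83$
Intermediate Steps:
$c{\left(q \right)} = 5 + q$
$A{\left(T \right)} = \frac{1}{2 T}$
$k = - \frac{1}{2}$ ($k = - \frac{1}{2 \cdot 1} = - \frac{1}{2} \approx -0.5$)
$707 \left(\frac{c{\left(-4 \right)}}{18 - 15} + \frac{k}{21}\right) = 707 \left(\frac{5 - 4}{18 - 15} - \frac{1}{2 \cdot 21}\right) = 707 \left(1 \frac{1}{18 - 15} - \frac{1}{42}\right) = 707 \left(1 \cdot \frac{1}{3} - \frac{1}{42}\right) = 707 \left(\frac{1}{3} - \frac{1}{42}\right) = 707 \cdot \frac{13}{42} = \frac{1313}{6}$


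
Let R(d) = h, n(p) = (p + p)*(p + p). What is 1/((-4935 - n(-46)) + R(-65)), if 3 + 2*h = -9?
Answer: -1/13405 ≈ -7.4599e-5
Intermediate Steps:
n(p) = 4*p² (n(p) = (2*p)*(2*p) = 4*p²)
h = -6 (h = -3/2 + (½)*(-9) = -3/2 - 9/2 = -6)
R(d) = -6
1/((-4935 - n(-46)) + R(-65)) = 1/((-4935 - 4*(-46)²) - 6) = 1/((-4935 - 4*2116) - 6) = 1/((-4935 - 1*8464) - 6) = 1/((-4935 - 8464) - 6) = 1/(-13399 - 6) = 1/(-13405) = -1/13405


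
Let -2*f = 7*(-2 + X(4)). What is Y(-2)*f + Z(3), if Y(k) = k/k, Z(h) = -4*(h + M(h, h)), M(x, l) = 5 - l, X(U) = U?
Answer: -27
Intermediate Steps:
f = -7 (f = -7*(-2 + 4)/2 = -7*2/2 = -1/2*14 = -7)
Z(h) = -20 (Z(h) = -4*(h + (5 - h)) = -4*5 = -20)
Y(k) = 1
Y(-2)*f + Z(3) = 1*(-7) - 20 = -7 - 20 = -27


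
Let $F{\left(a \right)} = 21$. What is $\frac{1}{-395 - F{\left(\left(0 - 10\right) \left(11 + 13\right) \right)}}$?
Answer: $- \frac{1}{416} \approx -0.0024038$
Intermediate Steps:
$\frac{1}{-395 - F{\left(\left(0 - 10\right) \left(11 + 13\right) \right)}} = \frac{1}{-395 - 21} = \frac{1}{-416} = - \frac{1}{416}$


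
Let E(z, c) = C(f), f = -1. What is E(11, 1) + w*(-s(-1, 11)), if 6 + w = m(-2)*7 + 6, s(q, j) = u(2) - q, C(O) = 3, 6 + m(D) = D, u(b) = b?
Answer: 171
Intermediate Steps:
m(D) = -6 + D
E(z, c) = 3
s(q, j) = 2 - q
w = -56 (w = -6 + ((-6 - 2)*7 + 6) = -6 + (-8*7 + 6) = -6 + (-56 + 6) = -6 - 50 = -56)
E(11, 1) + w*(-s(-1, 11)) = 3 - (-56)*(2 - 1*(-1)) = 3 - (-56)*(2 + 1) = 3 - (-56)*3 = 3 - 56*(-3) = 3 + 168 = 171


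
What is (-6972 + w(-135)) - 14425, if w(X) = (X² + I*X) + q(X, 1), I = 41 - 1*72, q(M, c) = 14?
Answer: 1027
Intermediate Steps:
I = -31 (I = 41 - 72 = -31)
w(X) = 14 + X² - 31*X (w(X) = (X² - 31*X) + 14 = 14 + X² - 31*X)
(-6972 + w(-135)) - 14425 = (-6972 + (14 + (-135)² - 31*(-135))) - 14425 = (-6972 + (14 + 18225 + 4185)) - 14425 = (-6972 + 22424) - 14425 = 15452 - 14425 = 1027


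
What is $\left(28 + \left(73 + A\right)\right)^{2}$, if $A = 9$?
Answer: $12100$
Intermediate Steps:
$\left(28 + \left(73 + A\right)\right)^{2} = \left(28 + \left(73 + 9\right)\right)^{2} = \left(28 + 82\right)^{2} = 110^{2} = 12100$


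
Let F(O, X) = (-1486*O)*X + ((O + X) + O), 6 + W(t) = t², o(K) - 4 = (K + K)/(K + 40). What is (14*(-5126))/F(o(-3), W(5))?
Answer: 2655268/4008241 ≈ 0.66245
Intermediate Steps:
o(K) = 4 + 2*K/(40 + K) (o(K) = 4 + (K + K)/(K + 40) = 4 + (2*K)/(40 + K) = 4 + 2*K/(40 + K))
W(t) = -6 + t²
F(O, X) = X + 2*O - 1486*O*X (F(O, X) = -1486*O*X + (X + 2*O) = X + 2*O - 1486*O*X)
(14*(-5126))/F(o(-3), W(5)) = (14*(-5126))/((-6 + 5²) + 2*(2*(80 + 3*(-3))/(40 - 3)) - 1486*2*(80 + 3*(-3))/(40 - 3)*(-6 + 5²)) = -71764/((-6 + 25) + 2*(2*(80 - 9)/37) - 1486*2*(80 - 9)/37*(-6 + 25)) = -71764/(19 + 2*(2*(1/37)*71) - 1486*2*(1/37)*71*19) = -71764/(19 + 2*(142/37) - 1486*142/37*19) = -71764/(19 + 284/37 - 4009228/37) = -71764/(-4008241/37) = -71764*(-37/4008241) = 2655268/4008241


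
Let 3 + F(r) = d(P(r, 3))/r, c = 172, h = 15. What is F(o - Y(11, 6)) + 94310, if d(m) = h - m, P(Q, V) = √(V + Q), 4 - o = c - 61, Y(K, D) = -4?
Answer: 9713606/103 + 10*I/103 ≈ 94307.0 + 0.097087*I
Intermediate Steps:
o = -107 (o = 4 - (172 - 61) = 4 - 1*111 = 4 - 111 = -107)
P(Q, V) = √(Q + V)
d(m) = 15 - m
F(r) = -3 + (15 - √(3 + r))/r (F(r) = -3 + (15 - √(r + 3))/r = -3 + (15 - √(3 + r))/r)
F(o - Y(11, 6)) + 94310 = (15 - √(3 + (-107 - 1*(-4))) - 3*(-107 - 1*(-4)))/(-107 - 1*(-4)) + 94310 = (15 - √(3 + (-107 + 4)) - 3*(-107 + 4))/(-107 + 4) + 94310 = (15 - √(3 - 103) - 3*(-103))/(-103) + 94310 = -(15 - √(-100) + 309)/103 + 94310 = -(15 - 10*I + 309)/103 + 94310 = -(324 - 10*I)/103 + 94310 = (-324/103 + 10*I/103) + 94310 = 9713606/103 + 10*I/103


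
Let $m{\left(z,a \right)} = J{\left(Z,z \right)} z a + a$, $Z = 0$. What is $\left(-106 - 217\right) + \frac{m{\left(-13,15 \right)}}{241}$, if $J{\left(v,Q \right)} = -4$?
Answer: $- \frac{77048}{241} \approx -319.7$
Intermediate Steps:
$m{\left(z,a \right)} = a - 4 a z$ ($m{\left(z,a \right)} = - 4 z a + a = - 4 a z + a = a - 4 a z$)
$\left(-106 - 217\right) + \frac{m{\left(-13,15 \right)}}{241} = \left(-106 - 217\right) + \frac{15 \left(1 - -52\right)}{241} = -323 + 15 \left(1 + 52\right) \frac{1}{241} = -323 + 15 \cdot 53 \cdot \frac{1}{241} = -323 + 795 \cdot \frac{1}{241} = -323 + \frac{795}{241} = - \frac{77048}{241}$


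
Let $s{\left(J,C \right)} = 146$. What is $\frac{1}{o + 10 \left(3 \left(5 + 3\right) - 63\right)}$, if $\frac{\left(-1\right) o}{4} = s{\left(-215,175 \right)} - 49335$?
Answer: $\frac{1}{196366} \approx 5.0925 \cdot 10^{-6}$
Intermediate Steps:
$o = 196756$ ($o = - 4 \left(146 - 49335\right) = \left(-4\right) \left(-49189\right) = 196756$)
$\frac{1}{o + 10 \left(3 \left(5 + 3\right) - 63\right)} = \frac{1}{196756 + 10 \left(3 \left(5 + 3\right) - 63\right)} = \frac{1}{196756 + 10 \left(3 \cdot 8 - 63\right)} = \frac{1}{196756 + 10 \left(24 - 63\right)} = \frac{1}{196756 + 10 \left(-39\right)} = \frac{1}{196756 - 390} = \frac{1}{196366}$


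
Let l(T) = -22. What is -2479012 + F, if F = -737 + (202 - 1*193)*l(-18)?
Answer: -2479947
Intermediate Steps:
F = -935 (F = -737 + (202 - 1*193)*(-22) = -737 + (202 - 193)*(-22) = -737 + 9*(-22) = -737 - 198 = -935)
-2479012 + F = -2479012 - 935 = -2479947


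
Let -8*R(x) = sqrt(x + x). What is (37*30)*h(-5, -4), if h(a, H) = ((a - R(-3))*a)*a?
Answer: -138750 + 13875*I*sqrt(6)/4 ≈ -1.3875e+5 + 8496.7*I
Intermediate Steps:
R(x) = -sqrt(2)*sqrt(x)/8 (R(x) = -sqrt(x + x)/8 = -sqrt(2)*sqrt(x)/8)
h(a, H) = a**2*(a + I*sqrt(6)/8) (h(a, H) = ((a - (-1)*sqrt(2)*sqrt(-3)/8)*a)*a = ((a - (-1)*sqrt(2)*I*sqrt(3)/8)*a)*a = ((a - (-1)*I*sqrt(6)/8)*a)*a = ((a + I*sqrt(6)/8)*a)*a = (a*(a + I*sqrt(6)/8))*a = a**2*(a + I*sqrt(6)/8))
(37*30)*h(-5, -4) = (37*30)*((-5)**2*(-5 + I*sqrt(6)/8)) = 1110*(25*(-5 + I*sqrt(6)/8)) = 1110*(-125 + 25*I*sqrt(6)/8) = -138750 + 13875*I*sqrt(6)/4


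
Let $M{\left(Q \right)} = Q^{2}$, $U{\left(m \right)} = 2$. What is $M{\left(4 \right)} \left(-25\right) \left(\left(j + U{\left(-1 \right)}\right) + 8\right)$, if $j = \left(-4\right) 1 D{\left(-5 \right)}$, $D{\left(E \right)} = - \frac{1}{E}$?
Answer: $-3680$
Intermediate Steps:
$j = - \frac{4}{5}$ ($j = \left(-4\right) 1 \left(- \frac{1}{-5}\right) = - 4 \left(\left(-1\right) \left(- \frac{1}{5}\right)\right) = \left(-4\right) \frac{1}{5} = - \frac{4}{5} \approx -0.8$)
$M{\left(4 \right)} \left(-25\right) \left(\left(j + U{\left(-1 \right)}\right) + 8\right) = 4^{2} \left(-25\right) \left(\left(- \frac{4}{5} + 2\right) + 8\right) = 16 \left(-25\right) \left(\frac{6}{5} + 8\right) = \left(-400\right) \frac{46}{5} = -3680$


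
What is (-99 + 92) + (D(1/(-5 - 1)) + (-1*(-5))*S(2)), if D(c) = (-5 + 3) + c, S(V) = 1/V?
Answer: -20/3 ≈ -6.6667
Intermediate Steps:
S(V) = 1/V
D(c) = -2 + c
(-99 + 92) + (D(1/(-5 - 1)) + (-1*(-5))*S(2)) = (-99 + 92) + ((-2 + 1/(-5 - 1)) - 1*(-5)/2) = -7 + ((-2 + 1/(-6)) + 5*(1/2)) = -7 + ((-2 - 1/6) + 5/2) = -7 + (-13/6 + 5/2) = -7 + 1/3 = -20/3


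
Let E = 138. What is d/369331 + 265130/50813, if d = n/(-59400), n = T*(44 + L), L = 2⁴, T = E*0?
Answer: 265130/50813 ≈ 5.2178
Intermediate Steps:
T = 0 (T = 138*0 = 0)
L = 16
n = 0 (n = 0*(44 + 16) = 0*60 = 0)
d = 0 (d = 0/(-59400) = 0*(-1/59400) = 0)
d/369331 + 265130/50813 = 0/369331 + 265130/50813 = 0*(1/369331) + 265130*(1/50813) = 0 + 265130/50813 = 265130/50813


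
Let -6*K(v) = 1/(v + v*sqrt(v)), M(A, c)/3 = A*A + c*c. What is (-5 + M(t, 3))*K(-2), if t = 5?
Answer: 97/36 - 97*I*sqrt(2)/36 ≈ 2.6944 - 3.8105*I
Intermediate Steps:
M(A, c) = 3*A**2 + 3*c**2 (M(A, c) = 3*(A*A + c*c) = 3*(A**2 + c**2) = 3*A**2 + 3*c**2)
K(v) = -1/(6*(v + v**(3/2))) (K(v) = -1/(6*(v + v*sqrt(v))) = -1/(6*(v + v**(3/2))))
(-5 + M(t, 3))*K(-2) = (-5 + (3*5**2 + 3*3**2))*(-1/(6*(-2) + 6*(-2)**(3/2))) = (-5 + (3*25 + 3*9))*(-1/(-12 + 6*(-2*I*sqrt(2)))) = (-5 + (75 + 27))*(-1/(-12 - 12*I*sqrt(2))) = (-5 + 102)*(-1/(-12 - 12*I*sqrt(2))) = 97*(-1/(-12 - 12*I*sqrt(2))) = -97/(-12 - 12*I*sqrt(2))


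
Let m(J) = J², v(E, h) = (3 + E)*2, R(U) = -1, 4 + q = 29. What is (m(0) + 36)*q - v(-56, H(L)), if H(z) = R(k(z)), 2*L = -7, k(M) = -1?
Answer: 1006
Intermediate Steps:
q = 25 (q = -4 + 29 = 25)
L = -7/2 (L = (½)*(-7) = -7/2 ≈ -3.5000)
H(z) = -1
v(E, h) = 6 + 2*E
(m(0) + 36)*q - v(-56, H(L)) = (0² + 36)*25 - (6 + 2*(-56)) = (0 + 36)*25 - (6 - 112) = 36*25 - 1*(-106) = 900 + 106 = 1006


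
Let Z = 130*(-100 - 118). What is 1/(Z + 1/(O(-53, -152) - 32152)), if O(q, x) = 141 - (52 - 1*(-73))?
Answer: -32136/910734241 ≈ -3.5286e-5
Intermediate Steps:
O(q, x) = 16 (O(q, x) = 141 - (52 + 73) = 141 - 1*125 = 141 - 125 = 16)
Z = -28340 (Z = 130*(-218) = -28340)
1/(Z + 1/(O(-53, -152) - 32152)) = 1/(-28340 + 1/(16 - 32152)) = 1/(-28340 + 1/(-32136)) = 1/(-28340 - 1/32136) = 1/(-910734241/32136) = -32136/910734241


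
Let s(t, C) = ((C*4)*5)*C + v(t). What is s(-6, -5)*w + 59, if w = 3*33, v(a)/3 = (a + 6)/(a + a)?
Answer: 49559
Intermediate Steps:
v(a) = 3*(6 + a)/(2*a) (v(a) = 3*((a + 6)/(a + a)) = 3*((6 + a)/((2*a))) = 3*((6 + a)*(1/(2*a))) = 3*((6 + a)/(2*a)) = 3*(6 + a)/(2*a))
s(t, C) = 3/2 + 9/t + 20*C² (s(t, C) = ((C*4)*5)*C + (3/2 + 9/t) = ((4*C)*5)*C + (3/2 + 9/t) = (20*C)*C + (3/2 + 9/t) = 20*C² + (3/2 + 9/t) = 3/2 + 9/t + 20*C²)
w = 99
s(-6, -5)*w + 59 = (3/2 + 9/(-6) + 20*(-5)²)*99 + 59 = (3/2 + 9*(-⅙) + 20*25)*99 + 59 = (3/2 - 3/2 + 500)*99 + 59 = 500*99 + 59 = 49500 + 59 = 49559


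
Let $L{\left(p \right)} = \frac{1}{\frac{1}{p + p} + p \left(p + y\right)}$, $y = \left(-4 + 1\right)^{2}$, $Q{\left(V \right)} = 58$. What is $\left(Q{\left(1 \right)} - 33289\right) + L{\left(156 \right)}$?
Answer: $- \frac{266874206199}{8030881} \approx -33231.0$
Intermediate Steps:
$y = 9$ ($y = \left(-3\right)^{2} = 9$)
$L{\left(p \right)} = \frac{1}{\frac{1}{2 p} + p \left(9 + p\right)}$ ($L{\left(p \right)} = \frac{1}{\frac{1}{p + p} + p \left(p + 9\right)} = \frac{1}{\frac{1}{2 p} + p \left(9 + p\right)}$)
$\left(Q{\left(1 \right)} - 33289\right) + L{\left(156 \right)} = \left(58 - 33289\right) + 2 \cdot 156 \frac{1}{1 + 2 \cdot 156^{3} + 18 \cdot 156^{2}} = -33231 + 2 \cdot 156 \frac{1}{1 + 2 \cdot 3796416 + 18 \cdot 24336} = -33231 + 2 \cdot 156 \frac{1}{1 + 7592832 + 438048} = -33231 + 2 \cdot 156 \cdot \frac{1}{8030881} = -33231 + \frac{312}{8030881} = - \frac{266874206199}{8030881}$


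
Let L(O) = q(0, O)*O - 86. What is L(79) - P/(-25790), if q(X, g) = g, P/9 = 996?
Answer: 79373207/12895 ≈ 6155.3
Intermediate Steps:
P = 8964 (P = 9*996 = 8964)
L(O) = -86 + O² (L(O) = O*O - 86 = O² - 86 = -86 + O²)
L(79) - P/(-25790) = (-86 + 79²) - 8964/(-25790) = (-86 + 6241) - 8964*(-1)/25790 = 6155 - 1*(-4482/12895) = 6155 + 4482/12895 = 79373207/12895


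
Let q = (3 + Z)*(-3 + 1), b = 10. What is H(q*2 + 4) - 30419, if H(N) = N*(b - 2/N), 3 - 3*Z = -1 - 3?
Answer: -91783/3 ≈ -30594.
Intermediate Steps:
Z = 7/3 (Z = 1 - (-1 - 3)/3 = 1 - 1/3*(-4) = 1 + 4/3 = 7/3 ≈ 2.3333)
q = -32/3 (q = (3 + 7/3)*(-3 + 1) = (16/3)*(-2) = -32/3 ≈ -10.667)
H(N) = N*(10 - 2/N)
H(q*2 + 4) - 30419 = (-2 + 10*(-32/3*2 + 4)) - 30419 = (-2 + 10*(-64/3 + 4)) - 30419 = (-2 + 10*(-52/3)) - 30419 = (-2 - 520/3) - 30419 = -526/3 - 30419 = -91783/3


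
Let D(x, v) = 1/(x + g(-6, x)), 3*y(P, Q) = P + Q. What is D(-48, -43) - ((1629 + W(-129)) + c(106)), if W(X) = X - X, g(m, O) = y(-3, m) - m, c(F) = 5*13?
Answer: -76231/45 ≈ -1694.0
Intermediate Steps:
c(F) = 65
y(P, Q) = P/3 + Q/3 (y(P, Q) = (P + Q)/3 = P/3 + Q/3)
g(m, O) = -1 - 2*m/3 (g(m, O) = ((1/3)*(-3) + m/3) - m = (-1 + m/3) - m = -1 - 2*m/3)
W(X) = 0
D(x, v) = 1/(3 + x) (D(x, v) = 1/(x + (-1 - 2/3*(-6))) = 1/(x + (-1 + 4)) = 1/(x + 3) = 1/(3 + x))
D(-48, -43) - ((1629 + W(-129)) + c(106)) = 1/(3 - 48) - ((1629 + 0) + 65) = 1/(-45) - (1629 + 65) = -1/45 - 1*1694 = -1/45 - 1694 = -76231/45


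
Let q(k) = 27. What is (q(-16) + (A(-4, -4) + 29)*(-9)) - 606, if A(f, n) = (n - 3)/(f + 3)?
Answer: -903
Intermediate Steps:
A(f, n) = (-3 + n)/(3 + f)
(q(-16) + (A(-4, -4) + 29)*(-9)) - 606 = (27 + ((-3 - 4)/(3 - 4) + 29)*(-9)) - 606 = (27 + (-7/(-1) + 29)*(-9)) - 606 = (27 + (-1*(-7) + 29)*(-9)) - 606 = (27 + (7 + 29)*(-9)) - 606 = (27 + 36*(-9)) - 606 = (27 - 324) - 606 = -297 - 606 = -903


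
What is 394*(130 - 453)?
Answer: -127262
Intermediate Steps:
394*(130 - 453) = 394*(-323) = -127262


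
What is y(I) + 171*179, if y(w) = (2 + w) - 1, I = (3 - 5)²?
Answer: 30614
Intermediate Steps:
I = 4 (I = (-2)² = 4)
y(w) = 1 + w
y(I) + 171*179 = (1 + 4) + 171*179 = 5 + 30609 = 30614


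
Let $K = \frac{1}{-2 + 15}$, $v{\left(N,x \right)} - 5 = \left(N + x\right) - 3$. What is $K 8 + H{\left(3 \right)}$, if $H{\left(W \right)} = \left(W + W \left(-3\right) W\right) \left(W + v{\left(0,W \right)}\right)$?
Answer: $- \frac{2488}{13} \approx -191.38$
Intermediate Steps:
$v{\left(N,x \right)} = 2 + N + x$ ($v{\left(N,x \right)} = 5 - \left(3 - N - x\right) = 5 + \left(-3 + N + x\right) = 2 + N + x$)
$H{\left(W \right)} = \left(2 + 2 W\right) \left(W - 3 W^{2}\right)$ ($H{\left(W \right)} = \left(W + W \left(-3\right) W\right) \left(W + \left(2 + 0 + W\right)\right) = \left(W + - 3 W W\right) \left(W + \left(2 + W\right)\right) = \left(W - 3 W^{2}\right) \left(2 + 2 W\right) = \left(2 + 2 W\right) \left(W - 3 W^{2}\right)$)
$K = \frac{1}{13} \approx 0.076923$
$K 8 + H{\left(3 \right)} = \frac{1}{13} \cdot 8 + 2 \cdot 3 \left(1 - 3 \cdot 3^{2} - 6\right) = \frac{8}{13} + 2 \cdot 3 \left(1 - 27 - 6\right) = \frac{8}{13} + 2 \cdot 3 \left(-32\right) = \frac{8}{13} - 192 = - \frac{2488}{13}$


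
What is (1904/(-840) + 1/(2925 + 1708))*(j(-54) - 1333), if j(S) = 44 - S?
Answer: 38904229/13899 ≈ 2799.1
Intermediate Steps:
(1904/(-840) + 1/(2925 + 1708))*(j(-54) - 1333) = (1904/(-840) + 1/(2925 + 1708))*((44 - 1*(-54)) - 1333) = (1904*(-1/840) + 1/4633)*((44 + 54) - 1333) = (-34/15 + 1/4633)*(98 - 1333) = -157507/69495*(-1235) = 38904229/13899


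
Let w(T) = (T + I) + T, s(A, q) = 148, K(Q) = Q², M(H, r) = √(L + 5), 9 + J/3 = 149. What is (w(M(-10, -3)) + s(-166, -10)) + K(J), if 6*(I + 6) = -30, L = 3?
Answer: 176537 + 4*√2 ≈ 1.7654e+5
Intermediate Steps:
J = 420 (J = -27 + 3*149 = -27 + 447 = 420)
M(H, r) = 2*√2 (M(H, r) = √(3 + 5) = √8 = 2*√2)
I = -11 (I = -6 + (⅙)*(-30) = -6 - 5 = -11)
w(T) = -11 + 2*T (w(T) = (T - 11) + T = (-11 + T) + T = -11 + 2*T)
(w(M(-10, -3)) + s(-166, -10)) + K(J) = ((-11 + 2*(2*√2)) + 148) + 420² = ((-11 + 4*√2) + 148) + 176400 = (137 + 4*√2) + 176400 = 176537 + 4*√2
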